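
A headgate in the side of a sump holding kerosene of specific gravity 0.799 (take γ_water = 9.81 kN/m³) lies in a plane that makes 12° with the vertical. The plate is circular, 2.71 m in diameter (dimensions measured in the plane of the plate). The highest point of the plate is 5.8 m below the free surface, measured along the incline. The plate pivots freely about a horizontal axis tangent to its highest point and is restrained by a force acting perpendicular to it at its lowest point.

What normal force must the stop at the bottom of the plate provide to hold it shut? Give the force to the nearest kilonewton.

γ = 0.799 × 9.81 = 7.83819 kN/m³.
The plate makes 12° with the vertical, i.e. θ = 90° − 12° = 78° to the horizontal. Measuring y along the incline from the free-surface line, vertical depth h = y·sinθ with sinθ = 0.978148.
The centroid is at the centre, 1.355 m below the top of the plate, so y_c = 5.8 + 1.355 = 7.155 m and h_c = 7.155 × 0.978148 = 6.99865 m.
A = π(1.355)² = 5.76804 m².
Resultant F = γ·h_c·A = 7.83819 × 6.99865 × 5.76804 = 316.416 kN.
I_c = πr⁴/4 = π × 1.355⁴/4 = 2.64757 m⁴.
Centre of pressure: y_p = y_c + I_c/(y_c·A) = 7.155 + 2.64757/(7.155 × 5.76804) = 7.155 + 0.0641519 = 7.21915 m along the plane.
The resultant acts 1.355 + 0.0641519 = 1.41915 m (along the plate) below the hinge at the top edge, so the moment about the hinge is M = F × 1.41915 = 316.416 × 1.41915 = 449.042 kN·m.
A normal force at the bottom, 2.71 m from the hinge, must supply this moment: P = 449.042/2.71 = 165.698 kN.

P ≈ 166 kN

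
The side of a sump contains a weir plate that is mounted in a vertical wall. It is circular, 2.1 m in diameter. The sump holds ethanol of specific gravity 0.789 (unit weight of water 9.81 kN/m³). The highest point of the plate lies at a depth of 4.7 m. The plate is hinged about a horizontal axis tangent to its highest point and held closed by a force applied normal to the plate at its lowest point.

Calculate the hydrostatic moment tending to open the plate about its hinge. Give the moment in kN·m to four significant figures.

M ≈ 169.2 kN·m

γ = 0.789 × 9.81 = 7.74009 kN/m³.
The centroid is at the centre, 1.05 m below the top of the plate, so the centroid depth is h_c = 4.7 + 1.05 = 5.75 m.
A = π(1.05)² = 3.46361 m².
Resultant F = γ·h_c·A = 7.74009 × 5.75 × 3.46361 = 154.15 kN.
I_c = πr⁴/4 = π × 1.05⁴/4 = 0.954656 m⁴.
Centre of pressure: y_p = y_c + I_c/(y_c·A) = 5.75 + 0.954656/(5.75 × 3.46361) = 5.75 + 0.0479347 = 5.79793 m along the plane.
The resultant acts 1.05 + 0.0479347 = 1.09793 m (along the plate) below the hinge at the top edge, so the moment about the hinge is M = F × 1.09793 = 154.15 × 1.09793 = 169.246 kN·m.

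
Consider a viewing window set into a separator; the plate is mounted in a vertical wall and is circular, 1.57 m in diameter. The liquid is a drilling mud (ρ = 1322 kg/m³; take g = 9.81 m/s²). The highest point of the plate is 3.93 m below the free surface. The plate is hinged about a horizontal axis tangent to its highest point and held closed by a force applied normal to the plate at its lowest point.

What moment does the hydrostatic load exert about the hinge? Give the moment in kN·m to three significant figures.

M ≈ 96.8 kN·m

γ = ρg = 1322 × 9.81 / 1000 = 12.96882 kN/m³.
The centroid is at the centre, 0.785 m below the top of the plate, so the centroid depth is h_c = 3.93 + 0.785 = 4.715 m.
A = π(0.785)² = 1.93593 m².
Resultant F = γ·h_c·A = 12.96882 × 4.715 × 1.93593 = 118.378 kN.
I_c = πr⁴/4 = π × 0.785⁴/4 = 0.298242 m⁴.
Centre of pressure: y_p = y_c + I_c/(y_c·A) = 4.715 + 0.298242/(4.715 × 1.93593) = 4.715 + 0.0326736 = 4.74767 m along the plane.
The resultant acts 0.785 + 0.0326736 = 0.817674 m (along the plate) below the hinge at the top edge, so the moment about the hinge is M = F × 0.817674 = 118.378 × 0.817674 = 96.7946 kN·m.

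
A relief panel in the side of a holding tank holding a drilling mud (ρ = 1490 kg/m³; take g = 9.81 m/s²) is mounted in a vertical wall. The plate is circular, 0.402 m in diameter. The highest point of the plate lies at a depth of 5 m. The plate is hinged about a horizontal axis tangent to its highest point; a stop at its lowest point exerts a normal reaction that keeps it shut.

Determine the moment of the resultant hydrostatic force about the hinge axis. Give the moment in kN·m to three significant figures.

γ = ρg = 1490 × 9.81 / 1000 = 14.6169 kN/m³.
The centroid is at the centre, 0.201 m below the top of the plate, so the centroid depth is h_c = 5 + 0.201 = 5.201 m.
A = π(0.201)² = 0.126923 m².
Resultant F = γ·h_c·A = 14.6169 × 5.201 × 0.126923 = 9.649 kN.
I_c = πr⁴/4 = π × 0.201⁴/4 = 0.00128196 m⁴.
Centre of pressure: y_p = y_c + I_c/(y_c·A) = 5.201 + 0.00128196/(5.201 × 0.126923) = 5.201 + 0.00194199 = 5.20294 m along the plane.
The resultant acts 0.201 + 0.00194199 = 0.202942 m (along the plate) below the hinge at the top edge, so the moment about the hinge is M = F × 0.202942 = 9.649 × 0.202942 = 1.95819 kN·m.

M ≈ 1.96 kN·m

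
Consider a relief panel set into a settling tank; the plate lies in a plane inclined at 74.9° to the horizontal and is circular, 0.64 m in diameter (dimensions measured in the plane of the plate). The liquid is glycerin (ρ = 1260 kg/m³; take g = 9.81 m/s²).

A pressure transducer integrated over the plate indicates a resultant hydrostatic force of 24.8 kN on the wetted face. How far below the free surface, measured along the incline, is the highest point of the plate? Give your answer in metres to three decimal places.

y_top ≈ 6.140 m

γ = ρg = 1260 × 9.81 / 1000 = 12.3606 kN/m³.
A = π(0.32)² = 0.321699 m².
From F = γ·h_c·A, the centroid depth is h_c = 24.8/(12.3606 × 0.321699) = 6.23681 m.
Let θ = 74.9° be the plate's angle to the horizontal; measure y along the incline from where the plane meets the free surface. Vertical depth h = y·sinθ with sinθ = 0.965473.
Along the incline, y_c = h_c/sinθ = 6.23681/0.965473 = 6.45985 m.
The centroid is at the centre, 0.32 m below the top of the plate, so the highest point sits at y_top = 6.45985 − 0.32 = 6.13985 m along the incline.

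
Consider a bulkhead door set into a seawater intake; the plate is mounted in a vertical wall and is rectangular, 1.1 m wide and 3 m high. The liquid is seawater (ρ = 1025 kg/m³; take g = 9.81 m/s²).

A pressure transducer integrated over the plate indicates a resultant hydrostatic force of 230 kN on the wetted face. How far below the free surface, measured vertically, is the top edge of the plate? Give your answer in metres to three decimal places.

γ = ρg = 1025 × 9.81 / 1000 = 10.05525 kN/m³.
A = 1.1 × 3 = 3.3 m².
From F = γ·h_c·A, the centroid depth is h_c = 230/(10.05525 × 3.3) = 6.9314 m.
The centroid lies 3/2 = 1.5 m below the top edge, so the top edge sits at h_top = 6.9314 − 1.5 = 5.4314 m below the surface.

d_top ≈ 5.431 m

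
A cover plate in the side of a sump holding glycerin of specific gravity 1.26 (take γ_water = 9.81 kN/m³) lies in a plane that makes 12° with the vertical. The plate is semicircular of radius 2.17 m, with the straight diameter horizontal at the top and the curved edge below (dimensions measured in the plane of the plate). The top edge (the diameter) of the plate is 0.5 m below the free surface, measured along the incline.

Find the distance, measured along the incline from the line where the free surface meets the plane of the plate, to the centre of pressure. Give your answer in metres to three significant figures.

γ = 1.26 × 9.81 = 12.3606 kN/m³.
The plate makes 12° with the vertical, i.e. θ = 90° − 12° = 78° to the horizontal. Measuring y along the incline from the free-surface line, vertical depth h = y·sinθ with sinθ = 0.978148.
The centroid of a semicircle lies 4r/(3π) = 0.920977 m from the diameter, here below the top edge, so y_c = 0.5 + 0.920977 = 1.42098 m and h_c = 1.42098 × 0.978148 = 1.38993 m.
A = πr²/2 = π × 2.17²/2 = 7.39672 m².
Resultant F = γ·h_c·A = 12.3606 × 1.38993 × 7.39672 = 127.078 kN.
I_c = (π/8 − 8/(9π))·r⁴ = 0.109757 × 2.17⁴ = 2.43372 m⁴.
Centre of pressure: y_p = y_c + I_c/(y_c·A) = 1.42098 + 2.43372/(1.42098 × 7.39672) = 1.42098 + 0.231549 = 1.65253 m along the plane.

y_p = 1.65 m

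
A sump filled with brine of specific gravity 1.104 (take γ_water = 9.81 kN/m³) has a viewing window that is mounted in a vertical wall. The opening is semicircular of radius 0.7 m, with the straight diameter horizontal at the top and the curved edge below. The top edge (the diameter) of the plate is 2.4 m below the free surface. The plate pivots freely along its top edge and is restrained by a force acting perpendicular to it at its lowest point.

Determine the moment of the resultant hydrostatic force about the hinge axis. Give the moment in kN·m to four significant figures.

M ≈ 6.965 kN·m

γ = 1.104 × 9.81 = 10.83024 kN/m³.
The centroid of a semicircle lies 4r/(3π) = 0.297089 m from the diameter, here below the top edge, so the centroid depth is h_c = 2.4 + 0.297089 = 2.69709 m.
A = πr²/2 = π × 0.7²/2 = 0.76969 m².
Resultant F = γ·h_c·A = 10.83024 × 2.69709 × 0.76969 = 22.4827 kN.
I_c = (π/8 − 8/(9π))·r⁴ = 0.109757 × 0.7⁴ = 0.0263527 m⁴.
Centre of pressure: y_p = y_c + I_c/(y_c·A) = 2.69709 + 0.0263527/(2.69709 × 0.76969) = 2.69709 + 0.0126944 = 2.70978 m along the plane.
The resultant acts 0.297089 + 0.0126944 = 0.309783 m (along the plate) below the hinge at the top edge, so the moment about the hinge is M = F × 0.309783 = 22.4827 × 0.309783 = 6.96476 kN·m.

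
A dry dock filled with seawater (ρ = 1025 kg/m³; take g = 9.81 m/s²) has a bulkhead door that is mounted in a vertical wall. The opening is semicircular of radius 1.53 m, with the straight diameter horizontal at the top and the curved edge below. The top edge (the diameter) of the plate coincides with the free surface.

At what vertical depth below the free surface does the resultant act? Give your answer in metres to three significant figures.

h_p = 0.901 m

γ = ρg = 1025 × 9.81 / 1000 = 10.05525 kN/m³.
The centroid of a semicircle lies 4r/(3π) = 0.649352 m from the diameter, here below the top edge, so the centroid depth is h_c = 0.649352 m.
A = πr²/2 = π × 1.53²/2 = 3.67708 m².
Resultant F = γ·h_c·A = 10.05525 × 0.649352 × 3.67708 = 24.0091 kN.
I_c = (π/8 − 8/(9π))·r⁴ = 0.109757 × 1.53⁴ = 0.601448 m⁴.
Centre of pressure: y_p = y_c + I_c/(y_c·A) = 0.649352 + 0.601448/(0.649352 × 3.67708) = 0.649352 + 0.251892 = 0.901244 m along the plane.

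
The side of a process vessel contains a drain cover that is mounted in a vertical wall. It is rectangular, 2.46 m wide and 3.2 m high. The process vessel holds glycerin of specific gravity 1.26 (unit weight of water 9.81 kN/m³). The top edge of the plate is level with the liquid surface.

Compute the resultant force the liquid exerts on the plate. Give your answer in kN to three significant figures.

γ = 1.26 × 9.81 = 12.3606 kN/m³.
The centroid lies 3.2/2 = 1.6 m below the top edge, so the centroid depth is h_c = 1.6 m.
A = 2.46 × 3.2 = 7.872 m².
Resultant F = γ·h_c·A = 12.3606 × 1.6 × 7.872 = 155.684 kN.

F ≈ 156 kN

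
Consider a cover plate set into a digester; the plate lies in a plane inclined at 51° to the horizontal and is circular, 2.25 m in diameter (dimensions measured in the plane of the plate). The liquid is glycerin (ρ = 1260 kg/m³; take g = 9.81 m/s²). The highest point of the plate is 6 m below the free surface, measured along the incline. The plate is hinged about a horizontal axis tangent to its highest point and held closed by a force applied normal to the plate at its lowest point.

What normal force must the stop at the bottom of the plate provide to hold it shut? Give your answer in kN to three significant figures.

P ≈ 141 kN

γ = ρg = 1260 × 9.81 / 1000 = 12.3606 kN/m³.
Let θ = 51° be the plate's angle to the horizontal; measure y along the incline from where the plane meets the free surface. Vertical depth h = y·sinθ with sinθ = 0.777146.
The centroid is at the centre, 1.125 m below the top of the plate, so y_c = 6 + 1.125 = 7.125 m and h_c = 7.125 × 0.777146 = 5.53717 m.
A = π(1.125)² = 3.97608 m².
Resultant F = γ·h_c·A = 12.3606 × 5.53717 × 3.97608 = 272.134 kN.
I_c = πr⁴/4 = π × 1.125⁴/4 = 1.25806 m⁴.
Centre of pressure: y_p = y_c + I_c/(y_c·A) = 7.125 + 1.25806/(7.125 × 3.97608) = 7.125 + 0.044408 = 7.16941 m along the plane.
The resultant acts 1.125 + 0.044408 = 1.16941 m (along the plate) below the hinge at the top edge, so the moment about the hinge is M = F × 1.16941 = 272.134 × 1.16941 = 318.236 kN·m.
A normal force at the bottom, 2.25 m from the hinge, must supply this moment: P = 318.236/2.25 = 141.438 kN.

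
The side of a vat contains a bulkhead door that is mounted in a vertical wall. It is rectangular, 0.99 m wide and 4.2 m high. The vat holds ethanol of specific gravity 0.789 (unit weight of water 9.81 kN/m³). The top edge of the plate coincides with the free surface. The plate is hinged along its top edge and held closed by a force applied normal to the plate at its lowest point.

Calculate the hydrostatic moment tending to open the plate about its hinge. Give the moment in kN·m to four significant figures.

γ = 0.789 × 9.81 = 7.74009 kN/m³.
The centroid lies 4.2/2 = 2.1 m below the top edge, so the centroid depth is h_c = 2.1 m.
A = 0.99 × 4.2 = 4.158 m².
Resultant F = γ·h_c·A = 7.74009 × 2.1 × 4.158 = 67.5849 kN.
I_c = b·h³/12 = 0.99 × 4.2³/12 = 6.11226 m⁴.
Centre of pressure: y_p = y_c + I_c/(y_c·A) = 2.1 + 6.11226/(2.1 × 4.158) = 2.1 + 0.7 = 2.8 m along the plane.
The resultant acts 2.1 + 0.7 = 2.8 m (along the plate) below the hinge at the top edge, so the moment about the hinge is M = F × 2.8 = 67.5849 × 2.8 = 189.238 kN·m.

M ≈ 189.2 kN·m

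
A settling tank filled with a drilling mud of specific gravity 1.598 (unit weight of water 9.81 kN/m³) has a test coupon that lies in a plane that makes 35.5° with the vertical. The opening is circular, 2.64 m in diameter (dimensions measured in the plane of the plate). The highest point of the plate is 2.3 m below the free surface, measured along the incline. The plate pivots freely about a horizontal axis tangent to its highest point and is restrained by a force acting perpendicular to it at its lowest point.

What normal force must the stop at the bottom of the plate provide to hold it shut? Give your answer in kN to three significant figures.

γ = 1.598 × 9.81 = 15.67638 kN/m³.
The plate makes 35.5° with the vertical, i.e. θ = 90° − 35.5° = 54.5° to the horizontal. Measuring y along the incline from the free-surface line, vertical depth h = y·sinθ with sinθ = 0.814116.
The centroid is at the centre, 1.32 m below the top of the plate, so y_c = 2.3 + 1.32 = 3.62 m and h_c = 3.62 × 0.814116 = 2.9471 m.
A = π(1.32)² = 5.47391 m².
Resultant F = γ·h_c·A = 15.67638 × 2.9471 × 5.47391 = 252.894 kN.
I_c = πr⁴/4 = π × 1.32⁴/4 = 2.38444 m⁴.
Centre of pressure: y_p = y_c + I_c/(y_c·A) = 3.62 + 2.38444/(3.62 × 5.47391) = 3.62 + 0.120332 = 3.74033 m along the plane.
The resultant acts 1.32 + 0.120332 = 1.44033 m (along the plate) below the hinge at the top edge, so the moment about the hinge is M = F × 1.44033 = 252.894 × 1.44033 = 364.251 kN·m.
A normal force at the bottom, 2.64 m from the hinge, must supply this moment: P = 364.251/2.64 = 137.974 kN.

P ≈ 138 kN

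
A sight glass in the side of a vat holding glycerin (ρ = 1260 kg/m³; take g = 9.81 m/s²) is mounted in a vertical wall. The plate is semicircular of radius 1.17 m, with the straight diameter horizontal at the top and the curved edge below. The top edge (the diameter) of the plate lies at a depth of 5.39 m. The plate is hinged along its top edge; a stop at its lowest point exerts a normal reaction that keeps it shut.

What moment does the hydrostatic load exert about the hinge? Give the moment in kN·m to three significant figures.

γ = ρg = 1260 × 9.81 / 1000 = 12.3606 kN/m³.
The centroid of a semicircle lies 4r/(3π) = 0.496563 m from the diameter, here below the top edge, so the centroid depth is h_c = 5.39 + 0.496563 = 5.88656 m.
A = πr²/2 = π × 1.17²/2 = 2.15026 m².
Resultant F = γ·h_c·A = 12.3606 × 5.88656 × 2.15026 = 156.456 kN.
I_c = (π/8 − 8/(9π))·r⁴ = 0.109757 × 1.17⁴ = 0.205672 m⁴.
Centre of pressure: y_p = y_c + I_c/(y_c·A) = 5.88656 + 0.205672/(5.88656 × 2.15026) = 5.88656 + 0.0162488 = 5.90281 m along the plane.
The resultant acts 0.496563 + 0.0162488 = 0.512812 m (along the plate) below the hinge at the top edge, so the moment about the hinge is M = F × 0.512812 = 156.456 × 0.512812 = 80.2325 kN·m.

M ≈ 80.2 kN·m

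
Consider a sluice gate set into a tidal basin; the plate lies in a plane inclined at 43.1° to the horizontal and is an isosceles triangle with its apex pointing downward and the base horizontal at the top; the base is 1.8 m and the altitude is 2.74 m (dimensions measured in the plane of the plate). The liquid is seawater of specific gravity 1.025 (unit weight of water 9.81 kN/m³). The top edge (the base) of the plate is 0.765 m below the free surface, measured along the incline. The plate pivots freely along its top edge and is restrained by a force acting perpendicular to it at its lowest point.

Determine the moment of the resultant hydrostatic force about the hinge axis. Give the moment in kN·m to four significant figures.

γ = 1.025 × 9.81 = 10.05525 kN/m³.
Let θ = 43.1° be the plate's angle to the horizontal; measure y along the incline from where the plane meets the free surface. Vertical depth h = y·sinθ with sinθ = 0.683274.
With the apex down, the centroid sits h/3 = 2.74/3 = 0.913333 m below the base (the top edge), so y_c = 0.765 + 0.913333 = 1.67833 m and h_c = 1.67833 × 0.683274 = 1.14676 m.
A = ½ × 1.8 × 2.74 = 2.466 m².
Resultant F = γ·h_c·A = 10.05525 × 1.14676 × 2.466 = 28.4353 kN.
I_c = b·h³/36 = 1.8 × 2.74³/36 = 1.02854 m⁴.
Centre of pressure: y_p = y_c + I_c/(y_c·A) = 1.67833 + 1.02854/(1.67833 × 2.466) = 1.67833 + 0.248514 = 1.92684 m along the plane.
The resultant acts 0.913333 + 0.248514 = 1.16185 m (along the plate) below the hinge at the top edge, so the moment about the hinge is M = F × 1.16185 = 28.4353 × 1.16185 = 33.0376 kN·m.

M ≈ 33.04 kN·m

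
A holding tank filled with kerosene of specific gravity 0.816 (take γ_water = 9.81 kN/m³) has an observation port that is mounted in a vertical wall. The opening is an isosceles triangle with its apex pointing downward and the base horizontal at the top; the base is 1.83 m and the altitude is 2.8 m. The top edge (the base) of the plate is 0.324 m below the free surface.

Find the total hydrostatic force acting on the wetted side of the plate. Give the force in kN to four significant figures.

F ≈ 25.79 kN

γ = 0.816 × 9.81 = 8.00496 kN/m³.
With the apex down, the centroid sits h/3 = 2.8/3 = 0.933333 m below the base (the top edge), so the centroid depth is h_c = 0.324 + 0.933333 = 1.25733 m.
A = ½ × 1.83 × 2.8 = 2.562 m².
Resultant F = γ·h_c·A = 8.00496 × 1.25733 × 2.562 = 25.7862 kN.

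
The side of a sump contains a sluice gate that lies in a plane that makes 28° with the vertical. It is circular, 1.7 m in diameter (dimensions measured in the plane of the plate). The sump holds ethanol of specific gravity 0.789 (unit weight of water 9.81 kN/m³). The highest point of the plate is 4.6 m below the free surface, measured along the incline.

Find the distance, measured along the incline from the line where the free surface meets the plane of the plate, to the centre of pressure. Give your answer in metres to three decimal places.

y_p = 5.483 m

γ = 0.789 × 9.81 = 7.74009 kN/m³.
The plate makes 28° with the vertical, i.e. θ = 90° − 28° = 62° to the horizontal. Measuring y along the incline from the free-surface line, vertical depth h = y·sinθ with sinθ = 0.882948.
The centroid is at the centre, 0.85 m below the top of the plate, so y_c = 4.6 + 0.85 = 5.45 m and h_c = 5.45 × 0.882948 = 4.81207 m.
A = π(0.85)² = 2.2698 m².
Resultant F = γ·h_c·A = 7.74009 × 4.81207 × 2.2698 = 84.5406 kN.
I_c = πr⁴/4 = π × 0.85⁴/4 = 0.409983 m⁴.
Centre of pressure: y_p = y_c + I_c/(y_c·A) = 5.45 + 0.409983/(5.45 × 2.2698) = 5.45 + 0.0331422 = 5.48314 m along the plane.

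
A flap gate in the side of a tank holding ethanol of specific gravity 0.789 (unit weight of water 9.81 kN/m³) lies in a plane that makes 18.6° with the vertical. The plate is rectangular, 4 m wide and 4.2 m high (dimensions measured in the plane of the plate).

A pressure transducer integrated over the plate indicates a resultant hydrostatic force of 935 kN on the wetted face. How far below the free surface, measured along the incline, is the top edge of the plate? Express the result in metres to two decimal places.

y_top ≈ 5.49 m

γ = 0.789 × 9.81 = 7.74009 kN/m³.
A = 4 × 4.2 = 16.8 m².
From F = γ·h_c·A, the centroid depth is h_c = 935/(7.74009 × 16.8) = 7.19045 m.
The plate makes 18.6° with the vertical, i.e. θ = 90° − 18.6° = 71.4° to the horizontal. Measuring y along the incline from the free-surface line, vertical depth h = y·sinθ with sinθ = 0.947768.
Along the incline, y_c = h_c/sinθ = 7.19045/0.947768 = 7.58672 m.
The centroid lies 4.2/2 = 2.1 m below the top edge, so the top edge sits at y_top = 7.58672 − 2.1 = 5.48672 m along the incline.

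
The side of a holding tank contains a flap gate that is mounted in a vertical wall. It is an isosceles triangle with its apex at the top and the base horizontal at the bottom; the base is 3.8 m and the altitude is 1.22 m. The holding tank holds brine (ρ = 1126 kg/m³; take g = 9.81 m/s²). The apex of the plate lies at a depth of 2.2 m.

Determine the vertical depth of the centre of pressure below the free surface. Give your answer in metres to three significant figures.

γ = ρg = 1126 × 9.81 / 1000 = 11.04606 kN/m³.
With the apex up, the centroid sits 2h/3 = 2 × 1.22/3 = 0.813333 m below the apex, so the centroid depth is h_c = 2.2 + 0.813333 = 3.01333 m.
A = ½ × 3.8 × 1.22 = 2.318 m².
Resultant F = γ·h_c·A = 11.04606 × 3.01333 × 2.318 = 77.1556 kN.
I_c = b·h³/36 = 3.8 × 1.22³/36 = 0.191673 m⁴.
Centre of pressure: y_p = y_c + I_c/(y_c·A) = 3.01333 + 0.191673/(3.01333 × 2.318) = 3.01333 + 0.0274411 = 3.04077 m along the plane.

h_p = 3.04 m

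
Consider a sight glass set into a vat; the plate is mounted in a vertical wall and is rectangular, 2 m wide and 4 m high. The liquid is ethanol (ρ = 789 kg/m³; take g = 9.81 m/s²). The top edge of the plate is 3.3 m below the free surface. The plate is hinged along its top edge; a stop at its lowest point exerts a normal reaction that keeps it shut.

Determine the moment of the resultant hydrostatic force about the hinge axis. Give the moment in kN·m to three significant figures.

M ≈ 739 kN·m

γ = ρg = 789 × 9.81 / 1000 = 7.74009 kN/m³.
The centroid lies 4/2 = 2 m below the top edge, so the centroid depth is h_c = 3.3 + 2 = 5.3 m.
A = 2 × 4 = 8 m².
Resultant F = γ·h_c·A = 7.74009 × 5.3 × 8 = 328.18 kN.
I_c = b·h³/12 = 2 × 4³/12 = 10.6667 m⁴.
Centre of pressure: y_p = y_c + I_c/(y_c·A) = 5.3 + 10.6667/(5.3 × 8) = 5.3 + 0.251573 = 5.55157 m along the plane.
The resultant acts 2 + 0.251573 = 2.25157 m (along the plate) below the hinge at the top edge, so the moment about the hinge is M = F × 2.25157 = 328.18 × 2.25157 = 738.92 kN·m.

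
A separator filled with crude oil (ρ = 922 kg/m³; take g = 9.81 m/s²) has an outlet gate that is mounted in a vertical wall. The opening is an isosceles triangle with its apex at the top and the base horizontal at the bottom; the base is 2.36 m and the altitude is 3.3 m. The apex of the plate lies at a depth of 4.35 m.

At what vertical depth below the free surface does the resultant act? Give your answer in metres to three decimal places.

h_p = 6.642 m

γ = ρg = 922 × 9.81 / 1000 = 9.04482 kN/m³.
With the apex up, the centroid sits 2h/3 = 2 × 3.3/3 = 2.2 m below the apex, so the centroid depth is h_c = 4.35 + 2.2 = 6.55 m.
A = ½ × 2.36 × 3.3 = 3.894 m².
Resultant F = γ·h_c·A = 9.04482 × 6.55 × 3.894 = 230.694 kN.
I_c = b·h³/36 = 2.36 × 3.3³/36 = 2.35587 m⁴.
Centre of pressure: y_p = y_c + I_c/(y_c·A) = 6.55 + 2.35587/(6.55 × 3.894) = 6.55 + 0.0923664 = 6.64237 m along the plane.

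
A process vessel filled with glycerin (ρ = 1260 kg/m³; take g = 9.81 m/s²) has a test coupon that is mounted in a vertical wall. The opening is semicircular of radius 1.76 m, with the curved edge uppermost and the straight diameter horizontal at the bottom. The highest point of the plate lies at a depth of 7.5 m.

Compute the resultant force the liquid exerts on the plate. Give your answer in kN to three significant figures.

γ = ρg = 1260 × 9.81 / 1000 = 12.3606 kN/m³.
The centroid lies 4r/(3π) = 0.746967 m above the diameter, so r − 4r/(3π) = 1.76 − 0.746967 = 1.01303 m below the topmost point, so the centroid depth is h_c = 7.5 + 1.01303 = 8.51303 m.
A = πr²/2 = π × 1.76²/2 = 4.8657 m².
Resultant F = γ·h_c·A = 12.3606 × 8.51303 × 4.8657 = 511.999 kN.

F ≈ 512 kN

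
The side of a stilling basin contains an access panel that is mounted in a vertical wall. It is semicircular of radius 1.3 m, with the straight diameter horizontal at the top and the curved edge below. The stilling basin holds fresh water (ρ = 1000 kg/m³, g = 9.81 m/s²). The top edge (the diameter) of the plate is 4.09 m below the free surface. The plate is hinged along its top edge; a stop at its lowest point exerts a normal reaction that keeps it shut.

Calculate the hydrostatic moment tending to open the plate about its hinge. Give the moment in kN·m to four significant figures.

γ = ρg = 1000 × 9.81 = 9810 N/m³ = 9.81 kN/m³.
The centroid of a semicircle lies 4r/(3π) = 0.551737 m from the diameter, here below the top edge, so the centroid depth is h_c = 4.09 + 0.551737 = 4.64174 m.
A = πr²/2 = π × 1.3²/2 = 2.65465 m².
Resultant F = γ·h_c·A = 9.81 × 4.64174 × 2.65465 = 120.881 kN.
I_c = (π/8 − 8/(9π))·r⁴ = 0.109757 × 1.3⁴ = 0.313477 m⁴.
Centre of pressure: y_p = y_c + I_c/(y_c·A) = 4.64174 + 0.313477/(4.64174 × 2.65465) = 4.64174 + 0.02544 = 4.66718 m along the plane.
The resultant acts 0.551737 + 0.02544 = 0.577177 m (along the plate) below the hinge at the top edge, so the moment about the hinge is M = F × 0.577177 = 120.881 × 0.577177 = 69.7697 kN·m.

M ≈ 69.77 kN·m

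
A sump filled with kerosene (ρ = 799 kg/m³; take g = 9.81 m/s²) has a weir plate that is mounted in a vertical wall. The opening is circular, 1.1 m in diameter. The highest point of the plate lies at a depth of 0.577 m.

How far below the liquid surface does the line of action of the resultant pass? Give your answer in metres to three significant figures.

h_p = 1.19 m

γ = ρg = 799 × 9.81 / 1000 = 7.83819 kN/m³.
The centroid is at the centre, 0.55 m below the top of the plate, so the centroid depth is h_c = 0.577 + 0.55 = 1.127 m.
A = π(0.55)² = 0.950332 m².
Resultant F = γ·h_c·A = 7.83819 × 1.127 × 0.950332 = 8.39489 kN.
I_c = πr⁴/4 = π × 0.55⁴/4 = 0.0718688 m⁴.
Centre of pressure: y_p = y_c + I_c/(y_c·A) = 1.127 + 0.0718688/(1.127 × 0.950332) = 1.127 + 0.0671029 = 1.1941 m along the plane.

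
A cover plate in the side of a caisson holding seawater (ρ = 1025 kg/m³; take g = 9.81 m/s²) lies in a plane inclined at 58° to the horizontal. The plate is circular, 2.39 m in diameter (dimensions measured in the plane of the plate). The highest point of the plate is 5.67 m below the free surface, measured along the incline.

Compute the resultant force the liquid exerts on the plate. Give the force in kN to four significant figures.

F ≈ 262.6 kN

γ = ρg = 1025 × 9.81 / 1000 = 10.05525 kN/m³.
Let θ = 58° be the plate's angle to the horizontal; measure y along the incline from where the plane meets the free surface. Vertical depth h = y·sinθ with sinθ = 0.848048.
The centroid is at the centre, 1.195 m below the top of the plate, so y_c = 5.67 + 1.195 = 6.865 m and h_c = 6.865 × 0.848048 = 5.82185 m.
A = π(1.195)² = 4.48627 m².
Resultant F = γ·h_c·A = 10.05525 × 5.82185 × 4.48627 = 262.627 kN.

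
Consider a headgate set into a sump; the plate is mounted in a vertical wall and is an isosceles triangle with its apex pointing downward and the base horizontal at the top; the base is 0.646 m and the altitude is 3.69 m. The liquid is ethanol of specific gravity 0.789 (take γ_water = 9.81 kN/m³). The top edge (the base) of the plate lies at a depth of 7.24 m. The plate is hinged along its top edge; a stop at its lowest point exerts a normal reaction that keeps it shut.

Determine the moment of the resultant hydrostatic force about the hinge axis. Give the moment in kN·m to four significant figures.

M ≈ 103.1 kN·m

γ = 0.789 × 9.81 = 7.74009 kN/m³.
With the apex down, the centroid sits h/3 = 3.69/3 = 1.23 m below the base (the top edge), so the centroid depth is h_c = 7.24 + 1.23 = 8.47 m.
A = ½ × 0.646 × 3.69 = 1.19187 m².
Resultant F = γ·h_c·A = 7.74009 × 8.47 × 1.19187 = 78.1373 kN.
I_c = b·h³/36 = 0.646 × 3.69³/36 = 0.90159 m⁴.
Centre of pressure: y_p = y_c + I_c/(y_c·A) = 8.47 + 0.90159/(8.47 × 1.19187) = 8.47 + 0.0893093 = 8.55931 m along the plane.
The resultant acts 1.23 + 0.0893093 = 1.31931 m (along the plate) below the hinge at the top edge, so the moment about the hinge is M = F × 1.31931 = 78.1373 × 1.31931 = 103.087 kN·m.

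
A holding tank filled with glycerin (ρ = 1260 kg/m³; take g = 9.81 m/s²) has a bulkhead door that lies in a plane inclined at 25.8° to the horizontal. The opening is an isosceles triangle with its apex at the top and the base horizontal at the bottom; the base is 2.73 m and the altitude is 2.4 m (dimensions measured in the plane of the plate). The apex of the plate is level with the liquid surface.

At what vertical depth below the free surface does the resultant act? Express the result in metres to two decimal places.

γ = ρg = 1260 × 9.81 / 1000 = 12.3606 kN/m³.
Let θ = 25.8° be the plate's angle to the horizontal; measure y along the incline from where the plane meets the free surface. Vertical depth h = y·sinθ with sinθ = 0.435231.
With the apex up, the centroid sits 2h/3 = 2 × 2.4/3 = 1.6 m below the apex, so y_c = 1.6 m and h_c = 1.6 × 0.435231 = 0.69637 m.
A = ½ × 2.73 × 2.4 = 3.276 m².
Resultant F = γ·h_c·A = 12.3606 × 0.69637 × 3.276 = 28.1983 kN.
I_c = b·h³/36 = 2.73 × 2.4³/36 = 1.04832 m⁴.
Centre of pressure: y_p = y_c + I_c/(y_c·A) = 1.6 + 1.04832/(1.6 × 3.276) = 1.6 + 0.2 = 1.8 m along the plane.
Vertically, h_p = y_p·sinθ = 1.8 × 0.435231 = 0.783416 m.

h_p = 0.78 m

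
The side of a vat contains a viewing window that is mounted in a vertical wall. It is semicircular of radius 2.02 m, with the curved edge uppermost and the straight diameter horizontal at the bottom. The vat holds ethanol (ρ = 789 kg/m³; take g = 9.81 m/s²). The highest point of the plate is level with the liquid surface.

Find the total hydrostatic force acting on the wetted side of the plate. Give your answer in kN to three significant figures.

F ≈ 57.7 kN

γ = ρg = 789 × 9.81 / 1000 = 7.74009 kN/m³.
The centroid lies 4r/(3π) = 0.857315 m above the diameter, so r − 4r/(3π) = 2.02 − 0.857315 = 1.16268 m below the topmost point, so the centroid depth is h_c = 1.16268 m.
A = πr²/2 = π × 2.02²/2 = 6.40948 m².
Resultant F = γ·h_c·A = 7.74009 × 1.16268 × 6.40948 = 57.6805 kN.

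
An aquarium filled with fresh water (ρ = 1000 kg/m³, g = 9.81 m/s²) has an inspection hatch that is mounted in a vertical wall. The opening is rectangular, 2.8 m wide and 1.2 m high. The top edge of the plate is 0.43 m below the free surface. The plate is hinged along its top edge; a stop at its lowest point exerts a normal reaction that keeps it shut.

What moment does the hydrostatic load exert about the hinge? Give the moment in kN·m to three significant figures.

M ≈ 24.3 kN·m

γ = ρg = 1000 × 9.81 = 9810 N/m³ = 9.81 kN/m³.
The centroid lies 1.2/2 = 0.6 m below the top edge, so the centroid depth is h_c = 0.43 + 0.6 = 1.03 m.
A = 2.8 × 1.2 = 3.36 m².
Resultant F = γ·h_c·A = 9.81 × 1.03 × 3.36 = 33.9504 kN.
I_c = b·h³/12 = 2.8 × 1.2³/12 = 0.4032 m⁴.
Centre of pressure: y_p = y_c + I_c/(y_c·A) = 1.03 + 0.4032/(1.03 × 3.36) = 1.03 + 0.116505 = 1.14651 m along the plane.
The resultant acts 0.6 + 0.116505 = 0.716505 m (along the plate) below the hinge at the top edge, so the moment about the hinge is M = F × 0.716505 = 33.9504 × 0.716505 = 24.3256 kN·m.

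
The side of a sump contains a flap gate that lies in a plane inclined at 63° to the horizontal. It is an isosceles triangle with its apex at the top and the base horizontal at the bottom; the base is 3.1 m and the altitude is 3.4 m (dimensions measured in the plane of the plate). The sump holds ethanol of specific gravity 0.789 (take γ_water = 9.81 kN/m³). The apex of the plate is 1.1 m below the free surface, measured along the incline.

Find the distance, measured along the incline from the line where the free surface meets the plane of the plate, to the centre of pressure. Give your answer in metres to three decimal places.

y_p = 3.557 m

γ = 0.789 × 9.81 = 7.74009 kN/m³.
Let θ = 63° be the plate's angle to the horizontal; measure y along the incline from where the plane meets the free surface. Vertical depth h = y·sinθ with sinθ = 0.891007.
With the apex up, the centroid sits 2h/3 = 2 × 3.4/3 = 2.26667 m below the apex, so y_c = 1.1 + 2.26667 = 3.36667 m and h_c = 3.36667 × 0.891007 = 2.99973 m.
A = ½ × 3.1 × 3.4 = 5.27 m².
Resultant F = γ·h_c·A = 7.74009 × 2.99973 × 5.27 = 122.36 kN.
I_c = b·h³/36 = 3.1 × 3.4³/36 = 3.38451 m⁴.
Centre of pressure: y_p = y_c + I_c/(y_c·A) = 3.36667 + 3.38451/(3.36667 × 5.27) = 3.36667 + 0.190759 = 3.55743 m along the plane.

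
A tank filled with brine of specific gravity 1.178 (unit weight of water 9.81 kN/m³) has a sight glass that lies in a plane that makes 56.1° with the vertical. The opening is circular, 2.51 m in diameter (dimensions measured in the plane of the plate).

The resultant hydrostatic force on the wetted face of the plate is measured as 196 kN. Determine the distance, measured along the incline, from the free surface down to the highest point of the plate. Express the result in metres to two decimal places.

y_top ≈ 4.89 m

γ = 1.178 × 9.81 = 11.55618 kN/m³.
A = π(1.255)² = 4.94809 m².
From F = γ·h_c·A, the centroid depth is h_c = 196/(11.55618 × 4.94809) = 3.42771 m.
The plate makes 56.1° with the vertical, i.e. θ = 90° − 56.1° = 33.9° to the horizontal. Measuring y along the incline from the free-surface line, vertical depth h = y·sinθ with sinθ = 0.557745.
Along the incline, y_c = h_c/sinθ = 3.42771/0.557745 = 6.14566 m.
The centroid is at the centre, 1.255 m below the top of the plate, so the highest point sits at y_top = 6.14566 − 1.255 = 4.89066 m along the incline.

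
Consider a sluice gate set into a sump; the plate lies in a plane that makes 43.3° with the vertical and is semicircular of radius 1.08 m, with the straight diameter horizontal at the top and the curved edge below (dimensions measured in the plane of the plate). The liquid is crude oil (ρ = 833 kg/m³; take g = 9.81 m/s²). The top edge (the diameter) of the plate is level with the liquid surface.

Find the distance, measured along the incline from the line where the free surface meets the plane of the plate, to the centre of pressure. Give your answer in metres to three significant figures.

y_p = 0.636 m

γ = ρg = 833 × 9.81 / 1000 = 8.17173 kN/m³.
The plate makes 43.3° with the vertical, i.e. θ = 90° − 43.3° = 46.7° to the horizontal. Measuring y along the incline from the free-surface line, vertical depth h = y·sinθ with sinθ = 0.727773.
The centroid of a semicircle lies 4r/(3π) = 0.458366 m from the diameter, here below the top edge, so y_c = 0.458366 m and h_c = 0.458366 × 0.727773 = 0.333586 m.
A = πr²/2 = π × 1.08²/2 = 1.83218 m².
Resultant F = γ·h_c·A = 8.17173 × 0.333586 × 1.83218 = 4.99448 kN.
I_c = (π/8 − 8/(9π))·r⁴ = 0.109757 × 1.08⁴ = 0.149323 m⁴.
Centre of pressure: y_p = y_c + I_c/(y_c·A) = 0.458366 + 0.149323/(0.458366 × 1.83218) = 0.458366 + 0.177806 = 0.636172 m along the plane.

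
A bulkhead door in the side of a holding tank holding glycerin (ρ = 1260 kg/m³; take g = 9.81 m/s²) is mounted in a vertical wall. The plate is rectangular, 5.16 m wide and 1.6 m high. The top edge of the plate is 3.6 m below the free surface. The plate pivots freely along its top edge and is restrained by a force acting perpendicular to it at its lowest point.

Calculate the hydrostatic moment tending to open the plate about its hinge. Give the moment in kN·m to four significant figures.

γ = ρg = 1260 × 9.81 / 1000 = 12.3606 kN/m³.
The centroid lies 1.6/2 = 0.8 m below the top edge, so the centroid depth is h_c = 3.6 + 0.8 = 4.4 m.
A = 5.16 × 1.6 = 8.256 m².
Resultant F = γ·h_c·A = 12.3606 × 4.4 × 8.256 = 449.016 kN.
I_c = b·h³/12 = 5.16 × 1.6³/12 = 1.76128 m⁴.
Centre of pressure: y_p = y_c + I_c/(y_c·A) = 4.4 + 1.76128/(4.4 × 8.256) = 4.4 + 0.0484848 = 4.44848 m along the plane.
The resultant acts 0.8 + 0.0484848 = 0.848485 m (along the plate) below the hinge at the top edge, so the moment about the hinge is M = F × 0.848485 = 449.016 × 0.848485 = 380.983 kN·m.

M ≈ 381.0 kN·m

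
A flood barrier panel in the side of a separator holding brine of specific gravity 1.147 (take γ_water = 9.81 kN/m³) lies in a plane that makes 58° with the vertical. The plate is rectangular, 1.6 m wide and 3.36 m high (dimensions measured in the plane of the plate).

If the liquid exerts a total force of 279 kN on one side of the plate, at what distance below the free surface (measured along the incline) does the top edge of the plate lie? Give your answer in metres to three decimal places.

γ = 1.147 × 9.81 = 11.25207 kN/m³.
A = 1.6 × 3.36 = 5.376 m².
From F = γ·h_c·A, the centroid depth is h_c = 279/(11.25207 × 5.376) = 4.61225 m.
The plate makes 58° with the vertical, i.e. θ = 90° − 58° = 32° to the horizontal. Measuring y along the incline from the free-surface line, vertical depth h = y·sinθ with sinθ = 0.529919.
Along the incline, y_c = h_c/sinθ = 4.61225/0.529919 = 8.70369 m.
The centroid lies 3.36/2 = 1.68 m below the top edge, so the top edge sits at y_top = 8.70369 − 1.68 = 7.02369 m along the incline.

y_top ≈ 7.024 m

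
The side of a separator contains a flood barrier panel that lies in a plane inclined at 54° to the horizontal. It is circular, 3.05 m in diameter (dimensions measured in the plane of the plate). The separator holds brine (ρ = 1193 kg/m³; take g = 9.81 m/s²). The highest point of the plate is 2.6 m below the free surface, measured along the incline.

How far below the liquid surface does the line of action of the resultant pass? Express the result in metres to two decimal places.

h_p = 3.45 m

γ = ρg = 1193 × 9.81 / 1000 = 11.70333 kN/m³.
Let θ = 54° be the plate's angle to the horizontal; measure y along the incline from where the plane meets the free surface. Vertical depth h = y·sinθ with sinθ = 0.809017.
The centroid is at the centre, 1.525 m below the top of the plate, so y_c = 2.6 + 1.525 = 4.125 m and h_c = 4.125 × 0.809017 = 3.3372 m.
A = π(1.525)² = 7.30617 m².
Resultant F = γ·h_c·A = 11.70333 × 3.3372 × 7.30617 = 285.352 kN.
I_c = πr⁴/4 = π × 1.525⁴/4 = 4.24785 m⁴.
Centre of pressure: y_p = y_c + I_c/(y_c·A) = 4.125 + 4.24785/(4.125 × 7.30617) = 4.125 + 0.140947 = 4.26595 m along the plane.
Vertically, h_p = y_p·sinθ = 4.26595 × 0.809017 = 3.45123 m.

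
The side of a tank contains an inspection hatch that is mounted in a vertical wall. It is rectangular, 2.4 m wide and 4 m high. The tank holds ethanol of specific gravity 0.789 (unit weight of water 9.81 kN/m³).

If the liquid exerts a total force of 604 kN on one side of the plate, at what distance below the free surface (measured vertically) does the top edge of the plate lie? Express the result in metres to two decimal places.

γ = 0.789 × 9.81 = 7.74009 kN/m³.
A = 2.4 × 4 = 9.6 m².
From F = γ·h_c·A, the centroid depth is h_c = 604/(7.74009 × 9.6) = 8.12867 m.
The centroid lies 4/2 = 2 m below the top edge, so the top edge sits at h_top = 8.12867 − 2 = 6.12867 m below the surface.

d_top ≈ 6.13 m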